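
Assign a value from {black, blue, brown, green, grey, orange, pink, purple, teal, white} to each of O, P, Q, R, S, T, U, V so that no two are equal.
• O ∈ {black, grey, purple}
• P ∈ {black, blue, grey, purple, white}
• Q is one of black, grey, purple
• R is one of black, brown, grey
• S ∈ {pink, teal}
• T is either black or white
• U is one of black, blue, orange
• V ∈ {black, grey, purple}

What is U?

orange

The 3 variables O, Q, V are confined to {black, grey, purple}, which locks those values in; drop them from P, R, T, U.
R's domain is down to {brown}, so R = brown.
T has just one choice, so T = white. Strike white from P.
P must be blue (only option left). Remove blue from U.
So U = orange.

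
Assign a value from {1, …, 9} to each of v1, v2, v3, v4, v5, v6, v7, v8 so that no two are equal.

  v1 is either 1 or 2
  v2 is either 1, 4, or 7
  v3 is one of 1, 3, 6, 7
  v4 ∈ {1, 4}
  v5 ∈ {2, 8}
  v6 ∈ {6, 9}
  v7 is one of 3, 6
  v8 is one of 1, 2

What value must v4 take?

4

The 8 variables together cover exactly {1, 2, 3, 4, 6, 7, 8, 9} — 8 values for 8 variables — and 8 appears only in v5's list, so v5 = 8.
The 7 still-open variables together cover exactly {1, 2, 3, 4, 6, 7, 9} — 7 values for 7 variables — and 9 appears only in v6's list, so v6 = 9.
v1 and v8 between them cover only {1, 2} — a naked pair. Remove those values from v2, v3, v4.
So v4 = 4.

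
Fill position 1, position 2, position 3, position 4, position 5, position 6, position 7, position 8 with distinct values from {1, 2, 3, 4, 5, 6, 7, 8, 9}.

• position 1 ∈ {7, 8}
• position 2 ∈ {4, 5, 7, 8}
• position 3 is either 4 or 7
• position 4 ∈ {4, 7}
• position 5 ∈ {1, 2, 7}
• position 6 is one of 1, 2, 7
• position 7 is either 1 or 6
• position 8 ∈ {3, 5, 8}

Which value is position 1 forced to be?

Among the 8 variables, 3 fits only position 8 (and all 8 values in {1, 2, 3, 4, 5, 6, 7, 8} must be used), so position 8 = 3.
Among the 7 still-open variables, 5 fits only position 2 (and all 7 values in {1, 2, 4, 5, 6, 7, 8} must be used), so position 2 = 5.
Among the 6 still-open variables, 6 fits only position 7 (and all 6 values in {1, 2, 4, 6, 7, 8} must be used), so position 7 = 6.
The 5 still-open variables draw from only 5 values {1, 2, 4, 7, 8}, so each is used; only position 1 can be 8, hence position 1 = 8.

8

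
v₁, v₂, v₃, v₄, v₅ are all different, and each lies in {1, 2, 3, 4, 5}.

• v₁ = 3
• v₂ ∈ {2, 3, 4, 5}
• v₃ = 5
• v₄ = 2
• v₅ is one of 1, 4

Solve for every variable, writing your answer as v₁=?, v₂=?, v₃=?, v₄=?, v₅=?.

v₁ must be 3 (only option left). Eliminate 3 elsewhere: v₂.
That leaves v₃ = 5. So v₂ can't be 5.
v₄'s domain is down to {2}, so v₄ = 2. So v₂ can't be 2.
v₂ has just one choice, so v₂ = 4. Remove 4 from v₅.
v₅ has just one choice, so v₅ = 1.

v₁=3, v₂=4, v₃=5, v₄=2, v₅=1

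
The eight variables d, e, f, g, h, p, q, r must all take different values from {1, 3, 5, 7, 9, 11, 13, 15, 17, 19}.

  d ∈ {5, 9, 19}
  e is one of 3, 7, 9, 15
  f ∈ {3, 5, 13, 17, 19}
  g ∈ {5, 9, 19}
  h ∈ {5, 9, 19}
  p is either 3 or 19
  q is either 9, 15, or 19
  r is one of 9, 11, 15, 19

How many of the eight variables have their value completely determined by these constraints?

4

The 3 variables d, g, h are confined to {5, 9, 19}, which locks those values in; drop them from e, f, p, q, r.
p must be 3 (only option left). Remove 3 from e, f.
q's domain is down to {15}, so q = 15. So e, r can't be 15.
r must be 11 (only option left).
That leaves e = 7.
Determined: e=7, p=3, q=15, r=11. The other variables each still have more than one consistent value. That makes 4.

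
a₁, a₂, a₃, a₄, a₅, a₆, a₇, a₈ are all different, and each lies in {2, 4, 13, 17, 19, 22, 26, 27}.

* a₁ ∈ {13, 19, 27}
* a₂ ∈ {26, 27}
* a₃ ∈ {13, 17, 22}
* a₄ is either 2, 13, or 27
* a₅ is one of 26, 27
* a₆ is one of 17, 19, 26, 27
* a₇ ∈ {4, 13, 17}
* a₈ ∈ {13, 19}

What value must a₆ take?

Among the 8 variables, 2 fits only a₄ (and all 8 values in {2, 4, 13, 17, 19, 22, 26, 27} must be used), so a₄ = 2.
The 7 still-open variables draw from only 7 values {4, 13, 17, 19, 22, 26, 27}, so each is used; only a₇ can be 4, hence a₇ = 4.
The 6 still-open variables together cover exactly {13, 17, 19, 22, 26, 27} — 6 values for 6 variables — and 22 appears only in a₃'s list, so a₃ = 22.
Among the 5 still-open variables, 17 fits only a₆ (and all 5 values in {13, 17, 19, 26, 27} must be used), so a₆ = 17.

17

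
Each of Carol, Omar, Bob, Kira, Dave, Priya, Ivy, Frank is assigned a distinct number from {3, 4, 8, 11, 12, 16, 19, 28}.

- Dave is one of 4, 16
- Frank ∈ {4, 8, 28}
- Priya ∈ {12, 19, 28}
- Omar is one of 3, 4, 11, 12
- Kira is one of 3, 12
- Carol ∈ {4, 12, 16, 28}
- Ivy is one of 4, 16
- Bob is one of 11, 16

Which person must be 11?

Bob

The 8 variables together cover exactly {3, 4, 8, 11, 12, 16, 19, 28} — 8 values for 8 variables — and 8 appears only in Frank's list, so Frank = 8.
Among the 7 still-open variables, 19 fits only Priya (and all 7 values in {3, 4, 11, 12, 16, 19, 28} must be used), so Priya = 19.
The 6 still-open variables together cover exactly {3, 4, 11, 12, 16, 28} — 6 values for 6 variables — and 28 appears only in Carol's list, so Carol = 28.
Dave and Ivy share exactly the 2 values {4, 16}; by pigeonhole those values go to them, so strike 4, 16 from Omar, Bob.
So 11 goes to Bob.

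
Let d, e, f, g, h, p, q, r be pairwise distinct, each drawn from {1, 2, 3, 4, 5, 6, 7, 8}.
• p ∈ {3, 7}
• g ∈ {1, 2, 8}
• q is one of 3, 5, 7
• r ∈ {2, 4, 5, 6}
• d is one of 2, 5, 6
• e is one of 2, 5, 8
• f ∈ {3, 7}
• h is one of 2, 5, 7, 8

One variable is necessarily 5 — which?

q

Among the 8 variables, 1 fits only g (and all 8 values in {1, 2, 3, 4, 5, 6, 7, 8} must be used), so g = 1.
The 7 still-open variables together cover exactly {2, 3, 4, 5, 6, 7, 8} — 7 values for 7 variables — and 4 appears only in r's list, so r = 4.
The 6 still-open variables draw from only 6 values {2, 3, 5, 6, 7, 8}, so each is used; only d can be 6, hence d = 6.
f and p share exactly the 2 values {3, 7}; by pigeonhole those values go to them, so strike 3, 7 from h, q.
So 5 goes to q.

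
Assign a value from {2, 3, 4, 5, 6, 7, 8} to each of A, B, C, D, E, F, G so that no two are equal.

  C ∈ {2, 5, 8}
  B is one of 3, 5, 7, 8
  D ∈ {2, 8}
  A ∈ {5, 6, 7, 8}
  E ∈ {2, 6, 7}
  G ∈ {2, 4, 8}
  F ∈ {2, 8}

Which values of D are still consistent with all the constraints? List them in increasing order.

2, 8

Among the 7 variables, 3 fits only B (and all 7 values in {2, 3, 4, 5, 6, 7, 8} must be used), so B = 3.
The 6 still-open variables draw from only 6 values {2, 4, 5, 6, 7, 8}, so each is used; only G can be 4, hence G = 4.
D and F between them cover only {2, 8} — a naked pair. Remove those values from A, C, E.
C's domain is down to {5}, so C = 5. Strike 5 from A.
No further eliminations apply; D can still be any of 2, 8.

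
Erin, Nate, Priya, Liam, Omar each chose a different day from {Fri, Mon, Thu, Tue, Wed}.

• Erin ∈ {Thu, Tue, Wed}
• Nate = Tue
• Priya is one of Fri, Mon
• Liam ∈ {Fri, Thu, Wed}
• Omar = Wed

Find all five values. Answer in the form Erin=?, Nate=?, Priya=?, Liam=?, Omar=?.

Erin=Thu, Nate=Tue, Priya=Mon, Liam=Fri, Omar=Wed

Nate must be Tue (only option left). Eliminate Tue elsewhere: Erin.
Omar must be Wed (only option left). Remove Wed from Erin, Liam.
Erin's domain is down to {Thu}, so Erin = Thu. Strike Thu from Liam.
That leaves Liam = Fri. Strike Fri from Priya.
Priya's domain is down to {Mon}, so Priya = Mon.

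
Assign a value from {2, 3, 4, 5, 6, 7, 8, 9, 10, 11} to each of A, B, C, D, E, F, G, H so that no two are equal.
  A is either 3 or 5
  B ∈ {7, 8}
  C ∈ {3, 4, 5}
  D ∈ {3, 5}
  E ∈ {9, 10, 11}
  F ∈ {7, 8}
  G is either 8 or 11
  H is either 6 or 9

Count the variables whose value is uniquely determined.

2

A and D between them cover only {3, 5} — a naked pair. Remove those values from C.
That leaves C = 4.
B and F between them cover only {7, 8} — a naked pair. Remove those values from G.
That leaves G = 11. So E can't be 11.
Determined: C=4, G=11. The other variables each still have more than one consistent value. That makes 2.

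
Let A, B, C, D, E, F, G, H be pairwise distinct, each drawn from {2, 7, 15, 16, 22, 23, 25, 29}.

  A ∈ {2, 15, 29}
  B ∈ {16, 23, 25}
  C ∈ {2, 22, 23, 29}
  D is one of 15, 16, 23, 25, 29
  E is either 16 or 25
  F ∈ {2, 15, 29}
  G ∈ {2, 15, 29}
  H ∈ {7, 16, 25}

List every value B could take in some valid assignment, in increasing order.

The 8 variables draw from only 8 values {2, 7, 15, 16, 22, 23, 25, 29}, so each is used; only H can be 7, hence H = 7.
The 7 still-open variables together cover exactly {2, 15, 16, 22, 23, 25, 29} — 7 values for 7 variables — and 22 appears only in C's list, so C = 22.
A, F, G between them cover only {2, 15, 29} — a naked triple. Remove those values from D.
No further eliminations apply; B can still be any of 16, 23, 25.

16, 23, 25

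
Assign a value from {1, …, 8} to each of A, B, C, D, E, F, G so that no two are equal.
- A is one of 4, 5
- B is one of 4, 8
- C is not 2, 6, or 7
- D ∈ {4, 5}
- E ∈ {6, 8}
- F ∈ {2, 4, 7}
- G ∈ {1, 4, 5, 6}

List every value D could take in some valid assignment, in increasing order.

The 2 variables A and D are confined to {4, 5}, which locks those values in; drop them from B, C, F, G.
That leaves B = 8. Strike 8 from C, E.
That leaves E = 6. Remove 6 from G.
G's domain is down to {1}, so G = 1. Remove 1 from C.
C has just one choice, so C = 3.
No further eliminations apply; D can still be any of 4, 5.

4, 5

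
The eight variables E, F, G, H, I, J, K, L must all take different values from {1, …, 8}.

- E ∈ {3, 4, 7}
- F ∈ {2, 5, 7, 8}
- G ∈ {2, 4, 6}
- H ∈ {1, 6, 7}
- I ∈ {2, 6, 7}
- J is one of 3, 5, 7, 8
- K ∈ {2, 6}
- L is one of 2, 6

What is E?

3

The 8 variables draw from only 8 values {1, 2, 3, 4, 5, 6, 7, 8}, so each is used; only H can be 1, hence H = 1.
K and L between them cover only {2, 6} — a naked pair. Remove those values from F, G, I.
That leaves G = 4. So E can't be 4.
I has just one choice, so I = 7. So E, F, J can't be 7.
So E = 3.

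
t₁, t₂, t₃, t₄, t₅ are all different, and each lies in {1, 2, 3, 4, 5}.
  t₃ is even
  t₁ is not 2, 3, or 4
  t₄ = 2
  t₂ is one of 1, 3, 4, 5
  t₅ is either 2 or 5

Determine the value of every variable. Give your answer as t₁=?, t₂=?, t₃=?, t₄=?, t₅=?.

t₁=1, t₂=3, t₃=4, t₄=2, t₅=5

t₄'s domain is down to {2}, so t₄ = 2. Remove 2 from t₃, t₅.
t₅ has just one choice, so t₅ = 5. So t₁, t₂ can't be 5.
t₁ has just one choice, so t₁ = 1. So t₂ can't be 1.
t₃ must be 4 (only option left). Eliminate 4 elsewhere: t₂.
t₂ must be 3 (only option left).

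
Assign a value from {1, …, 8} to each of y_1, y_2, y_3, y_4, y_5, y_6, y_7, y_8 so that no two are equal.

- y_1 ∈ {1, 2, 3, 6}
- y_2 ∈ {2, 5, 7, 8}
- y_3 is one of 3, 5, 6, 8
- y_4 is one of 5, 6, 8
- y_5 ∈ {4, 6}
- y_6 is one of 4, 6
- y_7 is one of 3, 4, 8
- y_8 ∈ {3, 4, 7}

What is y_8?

The 8 variables together cover exactly {1, 2, 3, 4, 5, 6, 7, 8} — 8 values for 8 variables — and 1 appears only in y_1's list, so y_1 = 1.
The 7 still-open variables draw from only 7 values {2, 3, 4, 5, 6, 7, 8}, so each is used; only y_2 can be 2, hence y_2 = 2.
The 6 still-open variables together cover exactly {3, 4, 5, 6, 7, 8} — 6 values for 6 variables — and 7 appears only in y_8's list, so y_8 = 7.

7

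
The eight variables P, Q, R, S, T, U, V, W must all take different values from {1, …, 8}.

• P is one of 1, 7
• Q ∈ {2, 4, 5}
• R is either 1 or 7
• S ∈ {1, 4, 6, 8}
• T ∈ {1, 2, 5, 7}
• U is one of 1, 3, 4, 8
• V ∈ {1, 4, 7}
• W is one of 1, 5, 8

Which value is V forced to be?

4

Among the 8 variables, 3 fits only U (and all 8 values in {1, 2, 3, 4, 5, 6, 7, 8} must be used), so U = 3.
The 7 still-open variables together cover exactly {1, 2, 4, 5, 6, 7, 8} — 7 values for 7 variables — and 6 appears only in S's list, so S = 6.
The 6 still-open variables together cover exactly {1, 2, 4, 5, 7, 8} — 6 values for 6 variables — and 8 appears only in W's list, so W = 8.
P and R share exactly the 2 values {1, 7}; by pigeonhole those values go to them, so strike 1, 7 from T, V.
So V = 4.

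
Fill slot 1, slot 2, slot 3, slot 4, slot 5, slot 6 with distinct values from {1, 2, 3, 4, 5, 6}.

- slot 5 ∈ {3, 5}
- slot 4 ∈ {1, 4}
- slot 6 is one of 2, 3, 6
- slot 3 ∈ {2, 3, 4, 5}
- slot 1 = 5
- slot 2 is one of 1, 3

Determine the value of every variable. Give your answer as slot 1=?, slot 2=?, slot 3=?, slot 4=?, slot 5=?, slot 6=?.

slot 1's domain is down to {5}, so slot 1 = 5. Strike 5 from slot 3, slot 5.
slot 5 has just one choice, so slot 5 = 3. Eliminate 3 elsewhere: slot 2, slot 3, slot 6.
slot 2 must be 1 (only option left). Eliminate 1 elsewhere: slot 4.
slot 4 must be 4 (only option left). Remove 4 from slot 3.
slot 3 has just one choice, so slot 3 = 2. Strike 2 from slot 6.
That leaves slot 6 = 6.

slot 1=5, slot 2=1, slot 3=2, slot 4=4, slot 5=3, slot 6=6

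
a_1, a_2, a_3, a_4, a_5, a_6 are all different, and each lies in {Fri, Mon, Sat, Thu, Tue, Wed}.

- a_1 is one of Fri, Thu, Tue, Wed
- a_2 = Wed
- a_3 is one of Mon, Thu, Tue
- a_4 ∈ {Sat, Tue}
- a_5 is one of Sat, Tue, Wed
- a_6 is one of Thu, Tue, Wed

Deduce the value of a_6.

Thu

a_2's domain is down to {Wed}, so a_2 = Wed. Remove Wed from a_1, a_5, a_6.
The 5 still-open variables together cover exactly {Fri, Mon, Sat, Thu, Tue} — 5 values for 5 variables — and Fri appears only in a_1's list, so a_1 = Fri.
Among the 4 still-open variables, Mon fits only a_3 (and all 4 values in {Mon, Sat, Thu, Tue} must be used), so a_3 = Mon.
Among the 3 still-open variables, Thu fits only a_6 (and all 3 values in {Sat, Thu, Tue} must be used), so a_6 = Thu.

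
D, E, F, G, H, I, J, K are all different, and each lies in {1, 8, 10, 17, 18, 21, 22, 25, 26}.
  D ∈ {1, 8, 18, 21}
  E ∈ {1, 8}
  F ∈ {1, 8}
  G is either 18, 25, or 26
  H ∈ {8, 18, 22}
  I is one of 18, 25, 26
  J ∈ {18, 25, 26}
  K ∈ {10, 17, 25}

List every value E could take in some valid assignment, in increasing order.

1, 8

The 2 variables E and F are confined to {1, 8}, which locks those values in; drop them from D, H.
The 3 variables G, I, J are confined to {18, 25, 26}, which locks those values in; drop them from D, H, K.
D has just one choice, so D = 21.
H must be 22 (only option left).
No further eliminations apply; E can still be any of 1, 8.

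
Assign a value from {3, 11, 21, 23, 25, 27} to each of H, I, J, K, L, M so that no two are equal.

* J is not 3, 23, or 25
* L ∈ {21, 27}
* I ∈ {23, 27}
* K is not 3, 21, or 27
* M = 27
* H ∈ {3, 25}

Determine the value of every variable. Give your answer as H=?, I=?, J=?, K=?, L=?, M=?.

H=3, I=23, J=11, K=25, L=21, M=27

M's domain is down to {27}, so M = 27. Remove 27 from I, J, L.
I must be 23 (only option left). So K can't be 23.
L has just one choice, so L = 21. Eliminate 21 elsewhere: J.
J has just one choice, so J = 11. Remove 11 from K.
K has just one choice, so K = 25. Eliminate 25 elsewhere: H.
H has just one choice, so H = 3.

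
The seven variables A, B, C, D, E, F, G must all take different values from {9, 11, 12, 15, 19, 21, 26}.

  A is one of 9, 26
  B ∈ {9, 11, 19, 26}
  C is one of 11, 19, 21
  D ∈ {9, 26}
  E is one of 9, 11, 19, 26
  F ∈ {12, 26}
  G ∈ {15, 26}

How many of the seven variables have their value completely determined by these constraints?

The 7 variables draw from only 7 values {9, 11, 12, 15, 19, 21, 26}, so each is used; only F can be 12, hence F = 12.
Among the 6 still-open variables, 15 fits only G (and all 6 values in {9, 11, 15, 19, 21, 26} must be used), so G = 15.
Among the 5 still-open variables, 21 fits only C (and all 5 values in {9, 11, 19, 21, 26} must be used), so C = 21.
A and D share exactly the 2 values {9, 26}; by pigeonhole those values go to them, so strike 9, 26 from B, E.
Determined: C=21, F=12, G=15. The other variables each still have more than one consistent value. That makes 3.

3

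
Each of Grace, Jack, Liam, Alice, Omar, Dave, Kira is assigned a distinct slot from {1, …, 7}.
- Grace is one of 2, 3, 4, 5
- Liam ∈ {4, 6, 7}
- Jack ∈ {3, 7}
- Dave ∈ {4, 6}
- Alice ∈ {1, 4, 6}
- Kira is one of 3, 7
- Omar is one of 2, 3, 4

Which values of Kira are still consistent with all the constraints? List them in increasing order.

The 7 variables together cover exactly {1, 2, 3, 4, 5, 6, 7} — 7 values for 7 variables — and 1 appears only in Alice's list, so Alice = 1.
The 6 still-open variables together cover exactly {2, 3, 4, 5, 6, 7} — 6 values for 6 variables — and 5 appears only in Grace's list, so Grace = 5.
The 5 still-open variables draw from only 5 values {2, 3, 4, 6, 7}, so each is used; only Omar can be 2, hence Omar = 2.
Jack and Kira between them cover only {3, 7} — a naked pair. Remove those values from Liam.
No further eliminations apply; Kira can still be any of 3, 7.

3, 7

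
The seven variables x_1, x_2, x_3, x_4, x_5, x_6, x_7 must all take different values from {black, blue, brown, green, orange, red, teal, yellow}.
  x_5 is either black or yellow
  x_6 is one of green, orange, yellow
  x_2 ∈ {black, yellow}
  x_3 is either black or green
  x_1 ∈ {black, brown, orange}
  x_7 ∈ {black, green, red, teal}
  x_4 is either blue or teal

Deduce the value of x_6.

x_2 and x_5 share exactly the 2 values {black, yellow}; by pigeonhole those values go to them, so strike black, yellow from x_1, x_3, x_6, x_7.
x_3 must be green (only option left). So x_6, x_7 can't be green.
So x_6 = orange.

orange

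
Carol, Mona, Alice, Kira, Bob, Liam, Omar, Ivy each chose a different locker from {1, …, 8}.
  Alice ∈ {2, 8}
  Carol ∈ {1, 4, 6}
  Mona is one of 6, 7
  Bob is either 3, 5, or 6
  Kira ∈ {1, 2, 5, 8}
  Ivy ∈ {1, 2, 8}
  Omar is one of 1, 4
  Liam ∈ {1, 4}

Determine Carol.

6

The 8 variables draw from only 8 values {1, 2, 3, 4, 5, 6, 7, 8}, so each is used; only Bob can be 3, hence Bob = 3.
The 7 still-open variables together cover exactly {1, 2, 4, 5, 6, 7, 8} — 7 values for 7 variables — and 5 appears only in Kira's list, so Kira = 5.
Among the 6 still-open variables, 7 fits only Mona (and all 6 values in {1, 2, 4, 6, 7, 8} must be used), so Mona = 7.
The 5 still-open variables together cover exactly {1, 2, 4, 6, 8} — 5 values for 5 variables — and 6 appears only in Carol's list, so Carol = 6.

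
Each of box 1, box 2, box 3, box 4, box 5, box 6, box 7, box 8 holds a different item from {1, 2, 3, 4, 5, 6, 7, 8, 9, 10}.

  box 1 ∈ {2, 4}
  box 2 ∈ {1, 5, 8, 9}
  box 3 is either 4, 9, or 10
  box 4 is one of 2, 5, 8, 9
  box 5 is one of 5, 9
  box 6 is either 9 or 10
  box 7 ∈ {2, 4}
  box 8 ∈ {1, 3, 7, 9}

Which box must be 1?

box 1 and box 7 between them cover only {2, 4} — a naked pair. Remove those values from box 3, box 4.
The 2 variables box 3 and box 6 are confined to {9, 10}, which locks those values in; drop them from box 2, box 4, box 5, box 8.
box 5 must be 5 (only option left). So box 2, box 4 can't be 5.
box 4 has just one choice, so box 4 = 8. Remove 8 from box 2.
So 1 goes to box 2.

box 2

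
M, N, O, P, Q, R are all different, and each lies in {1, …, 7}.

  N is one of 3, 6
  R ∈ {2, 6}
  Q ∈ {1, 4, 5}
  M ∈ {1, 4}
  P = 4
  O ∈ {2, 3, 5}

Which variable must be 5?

P has just one choice, so P = 4. Eliminate 4 elsewhere: M, Q.
M has just one choice, so M = 1. Eliminate 1 elsewhere: Q.
So 5 goes to Q.

Q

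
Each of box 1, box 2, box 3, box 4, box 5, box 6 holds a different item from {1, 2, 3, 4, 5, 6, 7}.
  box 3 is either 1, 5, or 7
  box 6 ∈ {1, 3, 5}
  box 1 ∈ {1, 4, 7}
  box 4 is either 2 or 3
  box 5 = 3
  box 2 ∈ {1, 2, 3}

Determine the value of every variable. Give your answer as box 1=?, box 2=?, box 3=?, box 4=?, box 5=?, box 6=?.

box 1=4, box 2=1, box 3=7, box 4=2, box 5=3, box 6=5

box 5 must be 3 (only option left). Eliminate 3 elsewhere: box 2, box 4, box 6.
That leaves box 4 = 2. Strike 2 from box 2.
That leaves box 2 = 1. So box 1, box 3, box 6 can't be 1.
box 6 has just one choice, so box 6 = 5. Remove 5 from box 3.
box 3's domain is down to {7}, so box 3 = 7. Eliminate 7 elsewhere: box 1.
box 1 must be 4 (only option left).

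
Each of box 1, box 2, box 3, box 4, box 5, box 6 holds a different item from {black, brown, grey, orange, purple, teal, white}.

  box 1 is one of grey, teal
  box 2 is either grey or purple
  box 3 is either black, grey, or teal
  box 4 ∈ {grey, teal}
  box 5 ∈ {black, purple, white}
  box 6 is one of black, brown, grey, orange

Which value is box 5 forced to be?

white

box 1 and box 4 share exactly the 2 values {grey, teal}; by pigeonhole those values go to them, so strike grey, teal from box 2, box 3, box 6.
box 2's domain is down to {purple}, so box 2 = purple. Remove purple from box 5.
box 3's domain is down to {black}, so box 3 = black. Remove black from box 5, box 6.
So box 5 = white.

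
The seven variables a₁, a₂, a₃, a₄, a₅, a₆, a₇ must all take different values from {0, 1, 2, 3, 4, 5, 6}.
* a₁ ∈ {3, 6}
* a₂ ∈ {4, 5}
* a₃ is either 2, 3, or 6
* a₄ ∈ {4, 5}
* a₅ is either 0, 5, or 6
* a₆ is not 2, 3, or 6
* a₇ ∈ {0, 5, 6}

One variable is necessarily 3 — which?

The 7 variables together cover exactly {0, 1, 2, 3, 4, 5, 6} — 7 values for 7 variables — and 1 appears only in a₆'s list, so a₆ = 1.
Among the 6 still-open variables, 2 fits only a₃ (and all 6 values in {0, 2, 3, 4, 5, 6} must be used), so a₃ = 2.
Among the 5 still-open variables, 3 fits only a₁ (and all 5 values in {0, 3, 4, 5, 6} must be used), so a₁ = 3.

a₁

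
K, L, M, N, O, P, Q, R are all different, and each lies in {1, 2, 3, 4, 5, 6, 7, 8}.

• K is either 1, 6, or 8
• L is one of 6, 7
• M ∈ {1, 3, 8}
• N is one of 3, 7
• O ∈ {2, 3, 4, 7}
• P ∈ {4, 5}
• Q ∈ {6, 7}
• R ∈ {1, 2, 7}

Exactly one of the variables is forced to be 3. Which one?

Among the 8 variables, 5 fits only P (and all 8 values in {1, 2, 3, 4, 5, 6, 7, 8} must be used), so P = 5.
The 7 still-open variables together cover exactly {1, 2, 3, 4, 6, 7, 8} — 7 values for 7 variables — and 4 appears only in O's list, so O = 4.
The 6 still-open variables together cover exactly {1, 2, 3, 6, 7, 8} — 6 values for 6 variables — and 2 appears only in R's list, so R = 2.
L and Q between them cover only {6, 7} — a naked pair. Remove those values from K, N.
So 3 goes to N.

N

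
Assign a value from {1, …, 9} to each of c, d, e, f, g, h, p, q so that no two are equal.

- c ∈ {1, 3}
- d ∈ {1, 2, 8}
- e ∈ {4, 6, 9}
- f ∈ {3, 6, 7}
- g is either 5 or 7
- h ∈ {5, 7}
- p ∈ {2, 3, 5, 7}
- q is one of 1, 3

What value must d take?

c and q share exactly the 2 values {1, 3}; by pigeonhole those values go to them, so strike 1, 3 from d, f, p.
g and h between them cover only {5, 7} — a naked pair. Remove those values from f, p.
f must be 6 (only option left). Eliminate 6 elsewhere: e.
p's domain is down to {2}, so p = 2. Eliminate 2 elsewhere: d.
So d = 8.

8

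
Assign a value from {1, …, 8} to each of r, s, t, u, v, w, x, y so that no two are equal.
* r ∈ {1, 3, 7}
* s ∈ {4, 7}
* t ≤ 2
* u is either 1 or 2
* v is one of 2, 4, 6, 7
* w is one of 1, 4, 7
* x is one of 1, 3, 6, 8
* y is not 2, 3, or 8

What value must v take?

The 8 variables together cover exactly {1, 2, 3, 4, 5, 6, 7, 8} — 8 values for 8 variables — and 5 appears only in y's list, so y = 5.
The 7 still-open variables together cover exactly {1, 2, 3, 4, 6, 7, 8} — 7 values for 7 variables — and 8 appears only in x's list, so x = 8.
The 6 still-open variables draw from only 6 values {1, 2, 3, 4, 6, 7}, so each is used; only r can be 3, hence r = 3.
Among the 5 still-open variables, 6 fits only v (and all 5 values in {1, 2, 4, 6, 7} must be used), so v = 6.

6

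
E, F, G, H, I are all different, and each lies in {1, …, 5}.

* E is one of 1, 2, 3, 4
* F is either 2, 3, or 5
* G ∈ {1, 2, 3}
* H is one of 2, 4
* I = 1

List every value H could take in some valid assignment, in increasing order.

I must be 1 (only option left). Remove 1 from E, G.
Among the 4 still-open variables, 5 fits only F (and all 4 values in {2, 3, 4, 5} must be used), so F = 5.
No further eliminations apply; H can still be any of 2, 4.

2, 4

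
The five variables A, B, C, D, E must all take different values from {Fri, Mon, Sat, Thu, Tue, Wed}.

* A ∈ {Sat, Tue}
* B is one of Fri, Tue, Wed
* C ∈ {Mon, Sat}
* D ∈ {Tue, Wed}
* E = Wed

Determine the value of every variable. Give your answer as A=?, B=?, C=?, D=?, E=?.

E has just one choice, so E = Wed. Strike Wed from B, D.
That leaves D = Tue. Eliminate Tue elsewhere: A, B.
A's domain is down to {Sat}, so A = Sat. Strike Sat from C.
B must be Fri (only option left).
C's domain is down to {Mon}, so C = Mon.

A=Sat, B=Fri, C=Mon, D=Tue, E=Wed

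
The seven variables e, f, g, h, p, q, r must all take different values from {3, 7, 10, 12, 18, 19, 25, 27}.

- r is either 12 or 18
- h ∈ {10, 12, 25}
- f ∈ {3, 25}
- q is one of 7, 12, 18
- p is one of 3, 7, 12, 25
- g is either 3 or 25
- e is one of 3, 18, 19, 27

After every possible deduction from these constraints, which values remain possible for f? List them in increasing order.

The 2 variables f and g are confined to {3, 25}, which locks those values in; drop them from e, h, p.
p, q, r share exactly the 3 values {7, 12, 18}; by pigeonhole those values go to them, so strike 7, 12, 18 from e, h.
h must be 10 (only option left).
No further eliminations apply; f can still be any of 3, 25.

3, 25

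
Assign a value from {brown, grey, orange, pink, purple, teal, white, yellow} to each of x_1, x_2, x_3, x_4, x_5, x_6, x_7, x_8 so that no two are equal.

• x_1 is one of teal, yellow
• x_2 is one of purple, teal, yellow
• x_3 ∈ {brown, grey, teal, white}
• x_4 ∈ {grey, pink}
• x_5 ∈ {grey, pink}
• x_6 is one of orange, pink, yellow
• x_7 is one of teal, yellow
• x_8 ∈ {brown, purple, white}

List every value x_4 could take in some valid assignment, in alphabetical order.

grey, pink

The 8 variables together cover exactly {brown, grey, orange, pink, purple, teal, white, yellow} — 8 values for 8 variables — and orange appears only in x_6's list, so x_6 = orange.
x_1 and x_7 between them cover only {teal, yellow} — a naked pair. Remove those values from x_2, x_3.
x_2 has just one choice, so x_2 = purple. Remove purple from x_8.
The 2 variables x_4 and x_5 are confined to {grey, pink}, which locks those values in; drop them from x_3.
No further eliminations apply; x_4 can still be any of grey, pink.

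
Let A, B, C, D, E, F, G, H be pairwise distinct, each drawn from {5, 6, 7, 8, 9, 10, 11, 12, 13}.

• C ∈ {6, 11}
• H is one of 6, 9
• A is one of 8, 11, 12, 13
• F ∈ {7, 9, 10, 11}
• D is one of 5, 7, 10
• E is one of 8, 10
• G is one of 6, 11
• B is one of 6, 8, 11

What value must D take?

5

C and G between them cover only {6, 11} — a naked pair. Remove those values from A, B, F, H.
B's domain is down to {8}, so B = 8. So A, E can't be 8.
E must be 10 (only option left). Strike 10 from D, F.
That leaves H = 9. Remove 9 from F.
F has just one choice, so F = 7. Remove 7 from D.
So D = 5.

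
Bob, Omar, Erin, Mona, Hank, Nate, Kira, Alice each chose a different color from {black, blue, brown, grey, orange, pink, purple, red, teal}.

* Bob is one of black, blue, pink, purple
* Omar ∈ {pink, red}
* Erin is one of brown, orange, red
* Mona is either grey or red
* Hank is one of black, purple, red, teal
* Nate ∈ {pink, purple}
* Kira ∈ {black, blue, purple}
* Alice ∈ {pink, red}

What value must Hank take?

teal

Omar and Alice share exactly the 2 values {pink, red}; by pigeonhole those values go to them, so strike pink, red from Bob, Erin, Mona, Hank, Nate.
Mona's domain is down to {grey}, so Mona = grey.
Nate has just one choice, so Nate = purple. Eliminate purple elsewhere: Bob, Hank, Kira.
The 2 variables Bob and Kira are confined to {black, blue}, which locks those values in; drop them from Hank.
So Hank = teal.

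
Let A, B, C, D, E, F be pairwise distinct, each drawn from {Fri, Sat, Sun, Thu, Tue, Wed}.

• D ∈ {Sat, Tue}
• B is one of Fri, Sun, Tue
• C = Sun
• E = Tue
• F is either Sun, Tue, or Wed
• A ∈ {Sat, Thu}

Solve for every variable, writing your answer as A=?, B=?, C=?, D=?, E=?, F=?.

A=Thu, B=Fri, C=Sun, D=Sat, E=Tue, F=Wed

C's domain is down to {Sun}, so C = Sun. Strike Sun from B, F.
That leaves E = Tue. Eliminate Tue elsewhere: B, D, F.
F must be Wed (only option left).
B's domain is down to {Fri}, so B = Fri.
That leaves D = Sat. Eliminate Sat elsewhere: A.
A must be Thu (only option left).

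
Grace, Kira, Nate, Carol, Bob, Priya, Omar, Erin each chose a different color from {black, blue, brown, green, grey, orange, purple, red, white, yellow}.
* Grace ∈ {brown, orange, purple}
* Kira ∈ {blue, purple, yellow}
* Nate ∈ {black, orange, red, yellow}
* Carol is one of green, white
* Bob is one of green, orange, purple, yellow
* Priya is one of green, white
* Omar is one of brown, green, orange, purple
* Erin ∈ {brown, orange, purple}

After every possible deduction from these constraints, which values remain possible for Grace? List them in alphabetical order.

brown, orange, purple

Carol and Priya between them cover only {green, white} — a naked pair. Remove those values from Bob, Omar.
Grace, Omar, Erin share exactly the 3 values {brown, orange, purple}; by pigeonhole those values go to them, so strike brown, orange, purple from Kira, Nate, Bob.
That leaves Bob = yellow. Eliminate yellow elsewhere: Kira, Nate.
Kira has just one choice, so Kira = blue.
No further eliminations apply; Grace can still be any of brown, orange, purple.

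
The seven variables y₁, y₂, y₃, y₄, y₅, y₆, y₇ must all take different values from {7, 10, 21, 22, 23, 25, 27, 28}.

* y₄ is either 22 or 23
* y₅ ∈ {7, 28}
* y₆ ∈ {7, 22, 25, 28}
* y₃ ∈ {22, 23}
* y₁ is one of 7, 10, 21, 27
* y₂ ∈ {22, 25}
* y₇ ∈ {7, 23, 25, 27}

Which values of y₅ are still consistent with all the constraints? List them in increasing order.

y₃ and y₄ between them cover only {22, 23} — a naked pair. Remove those values from y₂, y₆, y₇.
y₂ has just one choice, so y₂ = 25. So y₆, y₇ can't be 25.
The 2 variables y₅ and y₆ are confined to {7, 28}, which locks those values in; drop them from y₁, y₇.
y₇ has just one choice, so y₇ = 27. Eliminate 27 elsewhere: y₁.
No further eliminations apply; y₅ can still be any of 7, 28.

7, 28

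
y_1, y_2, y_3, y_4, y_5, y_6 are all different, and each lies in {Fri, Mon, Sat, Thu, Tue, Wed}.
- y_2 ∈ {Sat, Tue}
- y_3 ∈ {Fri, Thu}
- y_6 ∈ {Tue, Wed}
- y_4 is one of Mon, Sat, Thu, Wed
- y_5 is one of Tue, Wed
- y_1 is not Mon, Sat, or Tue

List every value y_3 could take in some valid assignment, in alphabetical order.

The 6 variables together cover exactly {Fri, Mon, Sat, Thu, Tue, Wed} — 6 values for 6 variables — and Mon appears only in y_4's list, so y_4 = Mon.
The 5 still-open variables draw from only 5 values {Fri, Sat, Thu, Tue, Wed}, so each is used; only y_2 can be Sat, hence y_2 = Sat.
The 2 variables y_5 and y_6 are confined to {Tue, Wed}, which locks those values in; drop them from y_1.
No further eliminations apply; y_3 can still be any of Fri, Thu.

Fri, Thu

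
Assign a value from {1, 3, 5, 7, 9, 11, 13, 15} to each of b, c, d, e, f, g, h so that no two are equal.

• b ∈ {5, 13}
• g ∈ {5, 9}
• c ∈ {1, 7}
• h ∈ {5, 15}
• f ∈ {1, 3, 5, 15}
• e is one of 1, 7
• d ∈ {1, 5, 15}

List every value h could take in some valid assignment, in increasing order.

5, 15

Among the 7 variables, 3 fits only f (and all 7 values in {1, 3, 5, 7, 9, 13, 15} must be used), so f = 3.
The 6 still-open variables draw from only 6 values {1, 5, 7, 9, 13, 15}, so each is used; only g can be 9, hence g = 9.
The 5 still-open variables together cover exactly {1, 5, 7, 13, 15} — 5 values for 5 variables — and 13 appears only in b's list, so b = 13.
c and e share exactly the 2 values {1, 7}; by pigeonhole those values go to them, so strike 1, 7 from d.
No further eliminations apply; h can still be any of 5, 15.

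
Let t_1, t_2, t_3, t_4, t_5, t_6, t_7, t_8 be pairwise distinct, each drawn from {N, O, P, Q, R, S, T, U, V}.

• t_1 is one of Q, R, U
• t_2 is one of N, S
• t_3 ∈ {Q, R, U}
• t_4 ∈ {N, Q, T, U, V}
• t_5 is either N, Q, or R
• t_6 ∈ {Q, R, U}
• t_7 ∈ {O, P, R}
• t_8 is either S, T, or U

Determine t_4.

t_1, t_3, t_6 between them cover only {Q, R, U} — a naked triple. Remove those values from t_4, t_5, t_7, t_8.
t_5's domain is down to {N}, so t_5 = N. Eliminate N elsewhere: t_2, t_4.
t_2 must be S (only option left). Strike S from t_8.
t_8 must be T (only option left). Eliminate T elsewhere: t_4.
So t_4 = V.

V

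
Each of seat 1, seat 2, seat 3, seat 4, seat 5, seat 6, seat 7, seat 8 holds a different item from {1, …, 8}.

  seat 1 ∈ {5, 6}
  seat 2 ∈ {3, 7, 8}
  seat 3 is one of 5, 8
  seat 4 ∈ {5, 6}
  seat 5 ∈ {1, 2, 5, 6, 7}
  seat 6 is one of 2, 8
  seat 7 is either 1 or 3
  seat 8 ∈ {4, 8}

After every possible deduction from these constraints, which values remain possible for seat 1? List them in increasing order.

5, 6

The 8 variables together cover exactly {1, 2, 3, 4, 5, 6, 7, 8} — 8 values for 8 variables — and 4 appears only in seat 8's list, so seat 8 = 4.
The 2 variables seat 1 and seat 4 are confined to {5, 6}, which locks those values in; drop them from seat 3, seat 5.
That leaves seat 3 = 8. So seat 2, seat 6 can't be 8.
seat 6 must be 2 (only option left). So seat 5 can't be 2.
No further eliminations apply; seat 1 can still be any of 5, 6.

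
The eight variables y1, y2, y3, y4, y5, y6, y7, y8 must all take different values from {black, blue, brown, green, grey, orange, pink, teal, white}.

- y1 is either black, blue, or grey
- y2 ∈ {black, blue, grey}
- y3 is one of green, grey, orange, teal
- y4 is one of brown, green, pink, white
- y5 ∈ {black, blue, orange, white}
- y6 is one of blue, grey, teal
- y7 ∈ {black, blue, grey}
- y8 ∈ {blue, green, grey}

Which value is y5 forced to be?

The 3 variables y1, y2, y7 are confined to {black, blue, grey}, which locks those values in; drop them from y3, y5, y6, y8.
y6 must be teal (only option left). Remove teal from y3.
y8 has just one choice, so y8 = green. So y3, y4 can't be green.
y3 must be orange (only option left). Remove orange from y5.
So y5 = white.

white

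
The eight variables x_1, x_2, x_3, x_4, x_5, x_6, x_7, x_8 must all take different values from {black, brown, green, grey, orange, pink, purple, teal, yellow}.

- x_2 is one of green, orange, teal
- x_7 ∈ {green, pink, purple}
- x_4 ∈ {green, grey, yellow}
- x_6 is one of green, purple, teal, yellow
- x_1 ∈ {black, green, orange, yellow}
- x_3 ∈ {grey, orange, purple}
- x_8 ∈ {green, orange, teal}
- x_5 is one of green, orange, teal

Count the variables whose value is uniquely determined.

Among the 8 variables, black fits only x_1 (and all 8 values in {black, green, grey, orange, pink, purple, teal, yellow} must be used), so x_1 = black.
The 7 still-open variables together cover exactly {green, grey, orange, pink, purple, teal, yellow} — 7 values for 7 variables — and pink appears only in x_7's list, so x_7 = pink.
The 3 variables x_2, x_5, x_8 are confined to {green, orange, teal}, which locks those values in; drop them from x_3, x_4, x_6.
Determined: x_1=black, x_7=pink. The other variables each still have more than one consistent value. That makes 2.

2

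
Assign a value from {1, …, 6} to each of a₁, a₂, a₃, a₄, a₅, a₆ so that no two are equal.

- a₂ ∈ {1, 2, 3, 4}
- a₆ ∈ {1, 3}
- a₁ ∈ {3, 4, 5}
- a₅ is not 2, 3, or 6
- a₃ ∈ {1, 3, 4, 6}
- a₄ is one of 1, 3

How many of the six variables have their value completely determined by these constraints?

The 6 variables together cover exactly {1, 2, 3, 4, 5, 6} — 6 values for 6 variables — and 2 appears only in a₂'s list, so a₂ = 2.
Among the 5 still-open variables, 6 fits only a₃ (and all 5 values in {1, 3, 4, 5, 6} must be used), so a₃ = 6.
a₄ and a₆ share exactly the 2 values {1, 3}; by pigeonhole those values go to them, so strike 1, 3 from a₁, a₅.
Determined: a₂=2, a₃=6. The other variables each still have more than one consistent value. That makes 2.

2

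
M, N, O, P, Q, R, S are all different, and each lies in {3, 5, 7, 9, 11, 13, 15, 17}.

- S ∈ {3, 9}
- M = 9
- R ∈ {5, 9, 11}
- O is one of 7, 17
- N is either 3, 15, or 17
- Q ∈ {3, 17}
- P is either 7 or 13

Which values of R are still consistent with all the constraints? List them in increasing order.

5, 11

M has just one choice, so M = 9. Remove 9 from R, S.
S has just one choice, so S = 3. So N, Q can't be 3.
Q has just one choice, so Q = 17. Eliminate 17 elsewhere: N, O.
That leaves N = 15.
That leaves O = 7. Strike 7 from P.
P has just one choice, so P = 13.
No further eliminations apply; R can still be any of 5, 11.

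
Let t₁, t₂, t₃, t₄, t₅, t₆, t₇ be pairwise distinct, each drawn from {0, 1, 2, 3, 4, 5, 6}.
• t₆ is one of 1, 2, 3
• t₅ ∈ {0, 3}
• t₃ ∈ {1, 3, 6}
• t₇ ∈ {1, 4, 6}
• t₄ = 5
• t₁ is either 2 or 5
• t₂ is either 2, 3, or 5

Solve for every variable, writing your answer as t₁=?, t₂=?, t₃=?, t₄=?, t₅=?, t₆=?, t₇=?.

t₁=2, t₂=3, t₃=6, t₄=5, t₅=0, t₆=1, t₇=4

t₄ has just one choice, so t₄ = 5. So t₁, t₂ can't be 5.
That leaves t₁ = 2. Remove 2 from t₂, t₆.
t₂ must be 3 (only option left). So t₃, t₅, t₆ can't be 3.
t₅ must be 0 (only option left).
t₆'s domain is down to {1}, so t₆ = 1. Remove 1 from t₃, t₇.
That leaves t₃ = 6. Remove 6 from t₇.
t₇ has just one choice, so t₇ = 4.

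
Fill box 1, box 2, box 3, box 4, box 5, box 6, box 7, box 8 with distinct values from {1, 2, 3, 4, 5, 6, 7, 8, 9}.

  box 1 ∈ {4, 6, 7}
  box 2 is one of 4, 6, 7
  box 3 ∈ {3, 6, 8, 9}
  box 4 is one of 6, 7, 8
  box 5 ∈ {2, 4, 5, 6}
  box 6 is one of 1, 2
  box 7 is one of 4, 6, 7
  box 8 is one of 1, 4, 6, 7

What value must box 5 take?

box 1, box 2, box 7 between them cover only {4, 6, 7} — a naked triple. Remove those values from box 3, box 4, box 5, box 8.
box 4 has just one choice, so box 4 = 8. Eliminate 8 elsewhere: box 3.
box 8 has just one choice, so box 8 = 1. Eliminate 1 elsewhere: box 6.
box 6 must be 2 (only option left). Eliminate 2 elsewhere: box 5.
So box 5 = 5.

5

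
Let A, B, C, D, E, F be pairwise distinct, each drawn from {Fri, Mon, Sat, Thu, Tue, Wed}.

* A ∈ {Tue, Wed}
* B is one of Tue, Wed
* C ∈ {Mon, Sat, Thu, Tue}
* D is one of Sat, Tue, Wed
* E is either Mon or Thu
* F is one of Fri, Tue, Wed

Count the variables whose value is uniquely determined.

Among the 6 variables, Fri fits only F (and all 6 values in {Fri, Mon, Sat, Thu, Tue, Wed} must be used), so F = Fri.
The 2 variables A and B are confined to {Tue, Wed}, which locks those values in; drop them from C, D.
D's domain is down to {Sat}, so D = Sat. Eliminate Sat elsewhere: C.
Determined: D=Sat, F=Fri. The other variables each still have more than one consistent value. That makes 2.

2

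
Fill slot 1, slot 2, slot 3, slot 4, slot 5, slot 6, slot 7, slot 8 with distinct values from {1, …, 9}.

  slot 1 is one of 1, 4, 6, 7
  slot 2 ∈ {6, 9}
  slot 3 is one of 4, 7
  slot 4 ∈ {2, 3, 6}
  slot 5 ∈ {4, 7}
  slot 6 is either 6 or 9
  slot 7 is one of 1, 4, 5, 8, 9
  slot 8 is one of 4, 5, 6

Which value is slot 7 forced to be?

8

The 2 variables slot 2 and slot 6 are confined to {6, 9}, which locks those values in; drop them from slot 1, slot 4, slot 7, slot 8.
slot 3 and slot 5 share exactly the 2 values {4, 7}; by pigeonhole those values go to them, so strike 4, 7 from slot 1, slot 7, slot 8.
That leaves slot 1 = 1. Eliminate 1 elsewhere: slot 7.
That leaves slot 8 = 5. Strike 5 from slot 7.
So slot 7 = 8.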